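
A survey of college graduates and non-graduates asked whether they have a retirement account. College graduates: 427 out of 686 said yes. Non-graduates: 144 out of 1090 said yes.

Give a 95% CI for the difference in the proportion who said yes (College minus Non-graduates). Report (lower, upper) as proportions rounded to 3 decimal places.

First, p̂₁ = 427/686 = 0.6224; p̂₂ = 144/1090 = 0.1321.
The two standard errors are √(0.6224×0.3776/686) = 0.01851 and √(0.1321×0.8679/1090) = 0.01026.
Because the samples are independent, SE_diff = √(0.01851² + 0.01026²) = 0.02116.
Using z* = 1.960 for 95%, ME = 1.960 × 0.02116 = 0.04147.
p̂₁ − p̂₂ = 0.4903; interval 0.4903 ± 0.04147 gives (0.449, 0.532).

(0.449, 0.532)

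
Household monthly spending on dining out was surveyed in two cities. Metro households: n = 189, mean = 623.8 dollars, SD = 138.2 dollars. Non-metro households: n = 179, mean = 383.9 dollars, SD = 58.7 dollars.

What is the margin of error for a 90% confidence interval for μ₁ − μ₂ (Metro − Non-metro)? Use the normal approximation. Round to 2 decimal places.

18.04

Per-group SEs: s₁/√n₁ = 138.2/√189 = 10.0526, s₂/√n₂ = 58.7/√179 = 4.3874.
Unpooled SE of the difference: √(101.05476676 + 19.24927876) = 10.9683.
Margin of error = z* · SE = 1.645 × 10.9683 = 18.0429.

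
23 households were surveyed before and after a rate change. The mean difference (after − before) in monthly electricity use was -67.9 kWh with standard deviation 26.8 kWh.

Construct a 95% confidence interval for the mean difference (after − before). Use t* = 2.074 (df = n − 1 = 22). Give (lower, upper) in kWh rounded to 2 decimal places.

(-79.49, -56.31)

This is a matched-pairs design, so SE = s_d/√n = 26.8/√23 = 5.5882.
Margin = 2.074 × 5.5882 = 11.5899; the interval is -67.9 ± 11.5899 = (-79.49, -56.31).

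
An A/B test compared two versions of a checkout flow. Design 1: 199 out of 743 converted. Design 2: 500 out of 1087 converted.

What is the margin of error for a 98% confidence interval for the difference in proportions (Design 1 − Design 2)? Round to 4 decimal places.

p̂₁ = 199/743 = 0.2678 and p̂₂ = 500/1087 = 0.4600.
SE₁ = √(p̂₁(1−p̂₁)/n₁) = √(0.2678·0.7322/743) = 0.01625; SE₂ = √(0.4600·0.5400/1087) = 0.01512.
Independent samples: SE of the difference = √(SE₁² + SE₂²) = √(0.0002640625 + 0.0002286144) = 0.02220.
z* for 98% confidence is 2.326, so the margin of error is 2.326 × 0.02220 = 0.05164.

0.0516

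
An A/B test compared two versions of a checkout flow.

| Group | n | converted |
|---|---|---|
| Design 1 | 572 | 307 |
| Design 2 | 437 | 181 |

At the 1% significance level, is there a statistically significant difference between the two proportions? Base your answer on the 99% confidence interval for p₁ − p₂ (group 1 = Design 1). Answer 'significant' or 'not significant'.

significant

p̂₁ = 307/572 = 0.5367 and p̂₂ = 181/437 = 0.4142.
SE₁ = √(p̂₁(1−p̂₁)/n₁) = √(0.5367·0.4633/572) = 0.02085; SE₂ = √(0.4142·0.5858/437) = 0.02356.
Independent samples: SE of the difference = √(SE₁² + SE₂²) = √(0.0004347225 + 0.0005550736) = 0.03146.
z* for 99% confidence is 2.576, so the margin of error is 2.576 × 0.03146 = 0.08104.
Point estimate p̂₁ − p̂₂ = 0.5367 − 0.4142 = 0.1225.
0.1225 ± 0.08104 → (0.04146, 0.20354).
The interval (0.04146, 0.20354) does not contain 0, so the difference is significant.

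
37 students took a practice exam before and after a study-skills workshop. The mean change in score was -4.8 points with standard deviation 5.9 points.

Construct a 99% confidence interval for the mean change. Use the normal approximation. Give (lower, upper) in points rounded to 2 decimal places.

(-7.30, -2.30)

Paired design: SE = s_d/√n = 5.9/√37 = 0.9700.
z* = 2.576; margin of error = 2.576 × 0.9700 = 2.4987.
-4.8 ± 2.4987 → (-7.30, -2.30).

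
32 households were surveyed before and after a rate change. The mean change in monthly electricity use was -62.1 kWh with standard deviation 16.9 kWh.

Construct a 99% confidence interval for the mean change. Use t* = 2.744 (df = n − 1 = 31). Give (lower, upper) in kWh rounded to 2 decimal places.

(-70.30, -53.90)

Paired design: SE = s_d/√n = 16.9/√32 = 2.9875.
t* = 2.744; margin of error = 2.744 × 2.9875 = 8.1977.
-62.1 ± 8.1977 → (-70.30, -53.90).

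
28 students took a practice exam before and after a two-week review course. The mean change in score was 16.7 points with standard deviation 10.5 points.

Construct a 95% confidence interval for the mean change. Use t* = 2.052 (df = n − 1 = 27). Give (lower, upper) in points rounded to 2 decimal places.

(12.63, 20.77)

This is a matched-pairs design, so SE = s_d/√n = 10.5/√28 = 1.9843.
Margin = 2.052 × 1.9843 = 4.0718; the interval is 16.7 ± 4.0718 = (12.63, 20.77).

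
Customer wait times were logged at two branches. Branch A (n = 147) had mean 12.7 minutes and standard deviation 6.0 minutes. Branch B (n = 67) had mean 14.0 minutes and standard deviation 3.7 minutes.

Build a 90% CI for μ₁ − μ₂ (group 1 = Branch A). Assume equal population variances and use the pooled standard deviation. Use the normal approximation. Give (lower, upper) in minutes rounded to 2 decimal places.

s_p = √[((n₁−1)s₁² + (n₂−1)s₂²)/(n₁+n₂−2)] = √[(146·6.0² + 66·3.7²)/212] = 5.3902.
SE = 5.3902·√(1/147 + 1/67) = 0.7945.
With z* = 1.645, margin = 1.645 × 0.7945 = 1.3070.
x̄₁ − x̄₂ = 12.7 − 14.0 = -1.3000; interval -1.3000 ± 1.3070 = (-2.61, 0.01).

(-2.61, 0.01)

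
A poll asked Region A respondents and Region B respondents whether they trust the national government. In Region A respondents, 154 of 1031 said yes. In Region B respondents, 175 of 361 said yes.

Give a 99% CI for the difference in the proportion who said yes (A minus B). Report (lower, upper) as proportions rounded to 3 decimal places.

p̂₁ = 154/1031 = 0.1494 and p̂₂ = 175/361 = 0.4848.
SE₁ = √(p̂₁(1−p̂₁)/n₁) = √(0.1494·0.8506/1031) = 0.01110; SE₂ = √(0.4848·0.5152/361) = 0.02630.
Independent samples: SE of the difference = √(SE₁² + SE₂²) = √(0.00012321 + 0.00069169) = 0.02855.
z* for 99% confidence is 2.576, so the margin of error is 2.576 × 0.02855 = 0.07354.
Point estimate p̂₁ − p̂₂ = 0.1494 − 0.4848 = -0.3354.
-0.3354 ± 0.07354 → (-0.409, -0.262).

(-0.409, -0.262)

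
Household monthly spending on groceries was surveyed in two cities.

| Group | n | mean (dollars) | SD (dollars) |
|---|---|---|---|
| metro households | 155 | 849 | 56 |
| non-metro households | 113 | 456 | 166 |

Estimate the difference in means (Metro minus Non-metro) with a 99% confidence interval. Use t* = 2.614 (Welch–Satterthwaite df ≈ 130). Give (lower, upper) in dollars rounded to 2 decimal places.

SE₁ = s₁/√n₁ = 56/√155 = 4.4980; SE₂ = 166/√113 = 15.6160.
Independent samples, unequal variances: SE_diff = √(SE₁² + SE₂²) = √(20.232004 + 243.859456) = 16.2509.
t* = 2.614, so margin of error = 2.614 × 16.2509 = 42.4799.
Difference in means = 849 − 456 = 393.0000.
393.0000 ± 42.4799 → (350.52, 435.48).

(350.52, 435.48)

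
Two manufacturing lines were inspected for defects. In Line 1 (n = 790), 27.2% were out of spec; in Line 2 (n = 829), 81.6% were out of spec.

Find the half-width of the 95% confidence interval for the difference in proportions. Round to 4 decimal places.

0.0407

Each SE is √(p̂(1−p̂)/n): √(0.2720·0.7280/790) = 0.01583 and √(0.8160·0.1840/829) = 0.01346.
SE(p̂₁ − p̂₂) = √(SE₁² + SE₂²) = √(0.0002505889 + 0.0001811716) = 0.02078, since the two samples are independent.
At 95% confidence z* = 1.960; margin = 1.960 × 0.02078 = 0.04073.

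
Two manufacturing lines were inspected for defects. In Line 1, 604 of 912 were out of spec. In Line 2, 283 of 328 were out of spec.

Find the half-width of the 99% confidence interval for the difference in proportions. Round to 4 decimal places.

p̂₁ = 604/912 = 0.6623 and p̂₂ = 283/328 = 0.8628.
SE₁ = √(p̂₁(1−p̂₁)/n₁) = √(0.6623·0.3377/912) = 0.01566; SE₂ = √(0.8628·0.1372/328) = 0.01900.
Independent samples: SE of the difference = √(SE₁² + SE₂²) = √(0.0002452356 + 0.000361) = 0.02462.
z* for 99% confidence is 2.576, so the margin of error is 2.576 × 0.02462 = 0.06342.

0.0634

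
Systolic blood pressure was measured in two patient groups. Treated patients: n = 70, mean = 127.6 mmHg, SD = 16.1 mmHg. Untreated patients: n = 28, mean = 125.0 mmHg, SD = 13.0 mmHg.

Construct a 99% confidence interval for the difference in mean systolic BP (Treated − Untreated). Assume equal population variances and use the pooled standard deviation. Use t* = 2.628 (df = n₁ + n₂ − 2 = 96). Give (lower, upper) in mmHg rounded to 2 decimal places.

(-6.39, 11.59)

s_p = √[((n₁−1)s₁² + (n₂−1)s₂²)/(n₁+n₂−2)] = √[(69·16.1² + 27·13.0²)/96] = 15.2918.
SE = 15.2918·√(1/70 + 1/28) = 3.4194.
With t* = 2.628, margin = 2.628 × 3.4194 = 8.9862.
x̄₁ − x̄₂ = 127.6 − 125.0 = 2.6000; interval 2.6000 ± 8.9862 = (-6.39, 11.59).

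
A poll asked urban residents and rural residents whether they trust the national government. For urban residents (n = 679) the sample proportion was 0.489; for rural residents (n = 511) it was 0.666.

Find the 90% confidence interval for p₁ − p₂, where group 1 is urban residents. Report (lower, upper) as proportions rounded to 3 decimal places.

(-0.224, -0.130)

The two standard errors are √(0.4890×0.5110/679) = 0.01918 and √(0.6660×0.3340/511) = 0.02086.
Because the samples are independent, SE_diff = √(0.01918² + 0.02086²) = 0.02834.
Using z* = 1.645 for 90%, ME = 1.645 × 0.02834 = 0.04662.
p̂₁ − p̂₂ = -0.1770; interval -0.1770 ± 0.04662 gives (-0.224, -0.130).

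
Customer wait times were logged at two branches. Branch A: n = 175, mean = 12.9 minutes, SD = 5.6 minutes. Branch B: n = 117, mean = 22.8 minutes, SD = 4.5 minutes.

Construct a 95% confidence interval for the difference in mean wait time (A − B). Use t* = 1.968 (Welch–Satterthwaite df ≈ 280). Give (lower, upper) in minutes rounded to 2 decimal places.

(-11.07, -8.73)

Per-group SEs: s₁/√n₁ = 5.6/√175 = 0.4233, s₂/√n₂ = 4.5/√117 = 0.4160.
Unpooled SE of the difference: √(0.17918289 + 0.173056) = 0.5935.
Margin of error = t* · SE = 1.968 × 0.5935 = 1.1680.
x̄₁ − x̄₂ = 12.9 − 22.8 = -9.9000.
CI: -9.9000 ± 1.1680 = (-11.07, -8.73).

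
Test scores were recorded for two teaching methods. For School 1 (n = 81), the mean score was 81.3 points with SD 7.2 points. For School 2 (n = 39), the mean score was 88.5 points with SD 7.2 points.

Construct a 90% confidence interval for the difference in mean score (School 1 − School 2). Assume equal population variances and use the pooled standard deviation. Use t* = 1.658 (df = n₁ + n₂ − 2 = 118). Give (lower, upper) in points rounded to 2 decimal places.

Pooled variance s_p² = [80·7.2² + 38·7.2²] / (81+39−2) = 51.8400, so s_p = 7.2000.
SE_diff = s_p·√(1/n₁ + 1/n₂) = 7.2000·√(1/81 + 1/39) = 1.4033.
t* = 1.658; margin = 1.658 × 1.4033 = 2.3267.
Difference = 81.3 − 88.5 = -7.2000.
-7.2000 ± 2.3267 → (-9.53, -4.87).

(-9.53, -4.87)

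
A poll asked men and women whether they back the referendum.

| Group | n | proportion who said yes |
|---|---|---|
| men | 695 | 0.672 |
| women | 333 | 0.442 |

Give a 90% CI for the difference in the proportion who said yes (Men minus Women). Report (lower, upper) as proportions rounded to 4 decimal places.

(0.1765, 0.2835)

Each SE is √(p̂(1−p̂)/n): √(0.6720·0.3280/695) = 0.01781 and √(0.4420·0.5580/333) = 0.02721.
SE(p̂₁ − p̂₂) = √(SE₁² + SE₂²) = √(0.0003171961 + 0.0007403841) = 0.03252, since the two samples are independent.
At 90% confidence z* = 1.645; margin = 1.645 × 0.03252 = 0.05350.
The difference is 0.6720 − 0.4420 = 0.2300, so the interval is 0.2300 ± 0.05350 = (0.1765, 0.2835).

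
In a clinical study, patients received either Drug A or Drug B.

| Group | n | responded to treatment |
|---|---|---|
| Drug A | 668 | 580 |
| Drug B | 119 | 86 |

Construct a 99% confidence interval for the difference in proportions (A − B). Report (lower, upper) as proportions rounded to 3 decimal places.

(0.035, 0.257)

Sample proportions: 580/668 = 0.8683, 86/119 = 0.7227.
Each SE is √(p̂(1−p̂)/n): √(0.8683·0.1317/668) = 0.01308 and √(0.7227·0.2773/119) = 0.04104.
SE(p̂₁ − p̂₂) = √(SE₁² + SE₂²) = √(0.0001710864 + 0.0016842816) = 0.04307, since the two samples are independent.
At 99% confidence z* = 2.576; margin = 2.576 × 0.04307 = 0.11095.
The difference is 0.8683 − 0.7227 = 0.1456, so the interval is 0.1456 ± 0.11095 = (0.035, 0.257).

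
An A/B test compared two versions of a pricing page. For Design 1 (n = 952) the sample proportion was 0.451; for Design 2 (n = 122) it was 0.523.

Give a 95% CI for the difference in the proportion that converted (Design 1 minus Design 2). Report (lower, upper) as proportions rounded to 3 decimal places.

Each SE is √(p̂(1−p̂)/n): √(0.4510·0.5490/952) = 0.01613 and √(0.5230·0.4770/122) = 0.04522.
SE(p̂₁ − p̂₂) = √(SE₁² + SE₂²) = √(0.0002601769 + 0.0020448484) = 0.04801, since the two samples are independent.
At 95% confidence z* = 1.960; margin = 1.960 × 0.04801 = 0.09410.
The difference is 0.4510 − 0.5230 = -0.0720, so the interval is -0.0720 ± 0.09410 = (-0.166, 0.022).

(-0.166, 0.022)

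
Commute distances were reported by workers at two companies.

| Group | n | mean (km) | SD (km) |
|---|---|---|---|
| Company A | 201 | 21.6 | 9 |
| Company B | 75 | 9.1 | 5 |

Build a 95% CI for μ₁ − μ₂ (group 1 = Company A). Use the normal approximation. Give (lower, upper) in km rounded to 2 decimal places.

Per-group SEs: s₁/√n₁ = 9/√201 = 0.6348, s₂/√n₂ = 5/√75 = 0.5774.
Unpooled SE of the difference: √(0.40297104 + 0.33339076) = 0.8581.
Margin of error = z* · SE = 1.960 × 0.8581 = 1.6819.
x̄₁ − x̄₂ = 21.6 − 9.1 = 12.5000.
CI: 12.5000 ± 1.6819 = (10.82, 14.18).

(10.82, 14.18)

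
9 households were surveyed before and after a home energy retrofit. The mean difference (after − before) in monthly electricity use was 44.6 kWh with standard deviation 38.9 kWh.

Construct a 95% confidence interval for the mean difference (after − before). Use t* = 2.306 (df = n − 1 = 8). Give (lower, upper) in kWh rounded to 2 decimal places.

(14.70, 74.50)

This is a matched-pairs design, so SE = s_d/√n = 38.9/√9 = 12.9667.
Margin = 2.306 × 12.9667 = 29.9012; the interval is 44.6 ± 29.9012 = (14.70, 74.50).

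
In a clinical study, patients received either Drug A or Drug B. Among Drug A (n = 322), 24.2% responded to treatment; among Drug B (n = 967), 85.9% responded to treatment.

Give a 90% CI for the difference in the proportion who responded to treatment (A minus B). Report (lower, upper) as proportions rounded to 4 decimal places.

(-0.6604, -0.5736)

SE₁ = √(p̂₁(1−p̂₁)/n₁) = √(0.2420·0.7580/322) = 0.02387; SE₂ = √(0.8590·0.1410/967) = 0.01119.
Independent samples: SE of the difference = √(SE₁² + SE₂²) = √(0.0005697769 + 0.0001252161) = 0.02636.
z* for 90% confidence is 1.645, so the margin of error is 1.645 × 0.02636 = 0.04336.
Point estimate p̂₁ − p̂₂ = 0.2420 − 0.8590 = -0.6170.
-0.6170 ± 0.04336 → (-0.6604, -0.5736).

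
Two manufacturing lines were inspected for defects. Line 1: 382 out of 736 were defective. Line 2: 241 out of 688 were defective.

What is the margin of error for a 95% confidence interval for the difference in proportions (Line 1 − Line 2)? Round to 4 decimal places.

p̂₁ = 382/736 = 0.5190 and p̂₂ = 241/688 = 0.3503.
SE₁ = √(p̂₁(1−p̂₁)/n₁) = √(0.5190·0.4810/736) = 0.01842; SE₂ = √(0.3503·0.6497/688) = 0.01819.
Independent samples: SE of the difference = √(SE₁² + SE₂²) = √(0.0003392964 + 0.0003308761) = 0.02589.
z* for 95% confidence is 1.960, so the margin of error is 1.960 × 0.02589 = 0.05074.

0.0507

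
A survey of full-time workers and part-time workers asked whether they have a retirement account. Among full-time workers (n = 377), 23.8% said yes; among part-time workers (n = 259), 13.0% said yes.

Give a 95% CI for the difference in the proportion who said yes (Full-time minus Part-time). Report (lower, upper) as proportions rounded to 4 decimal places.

SE₁ = √(p̂₁(1−p̂₁)/n₁) = √(0.2380·0.7620/377) = 0.02193; SE₂ = √(0.1300·0.8700/259) = 0.02090.
Independent samples: SE of the difference = √(SE₁² + SE₂²) = √(0.0004809249 + 0.00043681) = 0.03029.
z* for 95% confidence is 1.960, so the margin of error is 1.960 × 0.03029 = 0.05937.
Point estimate p̂₁ − p̂₂ = 0.2380 − 0.1300 = 0.1080.
0.1080 ± 0.05937 → (0.0486, 0.1674).

(0.0486, 0.1674)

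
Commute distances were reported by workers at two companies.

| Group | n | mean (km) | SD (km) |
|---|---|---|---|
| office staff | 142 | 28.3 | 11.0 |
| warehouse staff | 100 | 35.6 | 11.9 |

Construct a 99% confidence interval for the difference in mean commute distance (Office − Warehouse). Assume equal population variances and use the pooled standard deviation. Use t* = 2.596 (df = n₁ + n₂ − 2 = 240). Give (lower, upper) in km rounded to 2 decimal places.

Pooled variance s_p² = [141·11.0² + 99·11.9²] / (142+100−2) = 129.5016, so s_p = 11.3799.
SE_diff = s_p·√(1/n₁ + 1/n₂) = 11.3799·√(1/142 + 1/100) = 1.4856.
t* = 2.596; margin = 2.596 × 1.4856 = 3.8566.
Difference = 28.3 − 35.6 = -7.3000.
-7.3000 ± 3.8566 → (-11.16, -3.44).

(-11.16, -3.44)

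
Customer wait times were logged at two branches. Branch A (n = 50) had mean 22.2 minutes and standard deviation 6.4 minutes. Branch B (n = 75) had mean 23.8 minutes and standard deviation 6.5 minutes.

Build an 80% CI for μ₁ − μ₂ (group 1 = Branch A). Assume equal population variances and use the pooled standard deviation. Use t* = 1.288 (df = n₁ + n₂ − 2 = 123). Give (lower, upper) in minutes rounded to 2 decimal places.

s_p = √[((n₁−1)s₁² + (n₂−1)s₂²)/(n₁+n₂−2)] = √[(49·6.4² + 74·6.5²)/123] = 6.4603.
SE = 6.4603·√(1/50 + 1/75) = 1.1795.
With t* = 1.288, margin = 1.288 × 1.1795 = 1.5192.
x̄₁ − x̄₂ = 22.2 − 23.8 = -1.6000; interval -1.6000 ± 1.5192 = (-3.12, -0.08).

(-3.12, -0.08)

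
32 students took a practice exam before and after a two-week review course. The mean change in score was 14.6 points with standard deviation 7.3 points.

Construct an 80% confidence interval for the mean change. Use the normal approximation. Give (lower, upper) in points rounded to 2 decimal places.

(12.95, 16.25)

This is a matched-pairs design, so SE = s_d/√n = 7.3/√32 = 1.2905.
Margin = 1.282 × 1.2905 = 1.6544; the interval is 14.6 ± 1.6544 = (12.95, 16.25).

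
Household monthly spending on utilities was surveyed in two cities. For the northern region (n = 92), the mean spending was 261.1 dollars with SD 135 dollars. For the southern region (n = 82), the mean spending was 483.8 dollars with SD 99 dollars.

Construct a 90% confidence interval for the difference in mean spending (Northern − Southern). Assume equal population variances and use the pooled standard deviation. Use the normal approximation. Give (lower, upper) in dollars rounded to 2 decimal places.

Pooled variance s_p² = [91·135² + 81·99²] / (92+82−2) = 14257.8837, so s_p = 119.4064.
SE_diff = s_p·√(1/n₁ + 1/n₂) = 119.4064·√(1/92 + 1/82) = 18.1343.
z* = 1.645; margin = 1.645 × 18.1343 = 29.8309.
Difference = 261.1 − 483.8 = -222.7000.
-222.7000 ± 29.8309 → (-252.53, -192.87).

(-252.53, -192.87)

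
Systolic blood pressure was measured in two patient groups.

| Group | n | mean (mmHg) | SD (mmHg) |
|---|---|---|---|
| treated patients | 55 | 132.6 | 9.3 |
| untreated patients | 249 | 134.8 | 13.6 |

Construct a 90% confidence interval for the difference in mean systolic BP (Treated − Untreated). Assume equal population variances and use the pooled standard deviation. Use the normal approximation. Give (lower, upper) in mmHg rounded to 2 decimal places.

(-5.37, 0.97)

Pooled variance s_p² = [54·9.3² + 248·13.6²] / (55+249−2) = 167.3528, so s_p = 12.9365.
SE_diff = s_p·√(1/n₁ + 1/n₂) = 12.9365·√(1/55 + 1/249) = 1.9274.
z* = 1.645; margin = 1.645 × 1.9274 = 3.1706.
Difference = 132.6 − 134.8 = -2.2000.
-2.2000 ± 3.1706 → (-5.37, 0.97).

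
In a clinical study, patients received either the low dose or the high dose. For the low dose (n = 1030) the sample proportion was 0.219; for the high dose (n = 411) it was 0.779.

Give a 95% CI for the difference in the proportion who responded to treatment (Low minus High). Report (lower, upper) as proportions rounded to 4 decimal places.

The two standard errors are √(0.2190×0.7810/1030) = 0.01289 and √(0.7790×0.2210/411) = 0.02047.
Because the samples are independent, SE_diff = √(0.01289² + 0.02047²) = 0.02419.
Using z* = 1.960 for 95%, ME = 1.960 × 0.02419 = 0.04741.
p̂₁ − p̂₂ = -0.5600; interval -0.5600 ± 0.04741 gives (-0.6074, -0.5126).

(-0.6074, -0.5126)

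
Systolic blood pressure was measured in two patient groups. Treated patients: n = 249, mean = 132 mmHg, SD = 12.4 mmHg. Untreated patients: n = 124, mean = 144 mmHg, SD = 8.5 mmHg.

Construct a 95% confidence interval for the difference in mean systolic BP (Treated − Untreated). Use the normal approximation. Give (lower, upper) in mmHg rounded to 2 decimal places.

(-14.15, -9.85)

Standard errors of each mean: 12.4/√249 = 0.7858 and 8.5/√124 = 0.7633.
SE(x̄₁ − x̄₂) = √(0.7858² + 0.7633²) = 1.0955 for independent samples with unequal variances.
With z* = 1.960, the margin is 1.960 × 1.0955 = 2.1472.
x̄₁ − x̄₂ = 132 − 144 = -12.0000; the interval is -12.0000 ± 2.1472 = (-14.15, -9.85).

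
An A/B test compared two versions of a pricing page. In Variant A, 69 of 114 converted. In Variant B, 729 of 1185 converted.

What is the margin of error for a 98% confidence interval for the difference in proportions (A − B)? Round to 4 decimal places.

Sample proportions: 69/114 = 0.6053, 729/1185 = 0.6152.
Each SE is √(p̂(1−p̂)/n): √(0.6053·0.3947/114) = 0.04578 and √(0.6152·0.3848/1185) = 0.01413.
SE(p̂₁ − p̂₂) = √(SE₁² + SE₂²) = √(0.0020958084 + 0.0001996569) = 0.04791, since the two samples are independent.
At 98% confidence z* = 2.326; margin = 2.326 × 0.04791 = 0.11144.

0.1114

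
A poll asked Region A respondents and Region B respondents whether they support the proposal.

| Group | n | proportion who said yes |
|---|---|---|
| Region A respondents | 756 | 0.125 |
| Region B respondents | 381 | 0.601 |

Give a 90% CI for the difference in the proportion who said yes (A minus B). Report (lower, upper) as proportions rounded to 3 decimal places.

(-0.522, -0.430)

The two standard errors are √(0.1250×0.8750/756) = 0.01203 and √(0.6010×0.3990/381) = 0.02509.
Because the samples are independent, SE_diff = √(0.01203² + 0.02509²) = 0.02782.
Using z* = 1.645 for 90%, ME = 1.645 × 0.02782 = 0.04576.
p̂₁ − p̂₂ = -0.4760; interval -0.4760 ± 0.04576 gives (-0.522, -0.430).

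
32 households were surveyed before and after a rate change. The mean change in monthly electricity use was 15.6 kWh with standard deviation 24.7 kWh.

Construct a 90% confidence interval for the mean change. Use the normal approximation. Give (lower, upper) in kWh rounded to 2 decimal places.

This is a matched-pairs design, so SE = s_d/√n = 24.7/√32 = 4.3664.
Margin = 1.645 × 4.3664 = 7.1827; the interval is 15.6 ± 7.1827 = (8.42, 22.78).

(8.42, 22.78)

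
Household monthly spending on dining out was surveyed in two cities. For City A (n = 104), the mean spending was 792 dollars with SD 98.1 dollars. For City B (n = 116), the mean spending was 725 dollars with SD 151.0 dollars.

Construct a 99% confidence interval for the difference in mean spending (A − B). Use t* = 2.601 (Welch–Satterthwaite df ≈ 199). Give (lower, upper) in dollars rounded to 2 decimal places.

SE₁ = s₁/√n₁ = 98.1/√104 = 9.6195; SE₂ = 151.0/√116 = 14.0200.
Independent samples, unequal variances: SE_diff = √(SE₁² + SE₂²) = √(92.53478025 + 196.5604) = 17.0028.
t* = 2.601, so margin of error = 2.601 × 17.0028 = 44.2243.
Difference in means = 792 − 725 = 67.0000.
67.0000 ± 44.2243 → (22.78, 111.22).

(22.78, 111.22)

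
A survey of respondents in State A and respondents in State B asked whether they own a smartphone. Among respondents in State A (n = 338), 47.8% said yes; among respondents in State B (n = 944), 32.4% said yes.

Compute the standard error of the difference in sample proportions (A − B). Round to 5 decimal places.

0.03115

Each SE is √(p̂(1−p̂)/n): √(0.4780·0.5220/338) = 0.02717 and √(0.3240·0.6760/944) = 0.01523.
SE(p̂₁ − p̂₂) = √(SE₁² + SE₂²) = √(0.0007382089 + 0.0002319529) = 0.03115, since the two samples are independent.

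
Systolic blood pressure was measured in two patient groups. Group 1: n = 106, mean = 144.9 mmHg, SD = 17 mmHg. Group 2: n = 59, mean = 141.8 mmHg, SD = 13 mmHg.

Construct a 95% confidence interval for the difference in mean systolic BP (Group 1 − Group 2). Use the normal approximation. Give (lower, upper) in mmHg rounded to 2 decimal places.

SE₁ = s₁/√n₁ = 17/√106 = 1.6512; SE₂ = 13/√59 = 1.6925.
Independent samples, unequal variances: SE_diff = √(SE₁² + SE₂²) = √(2.72646144 + 2.86455625) = 2.3645.
z* = 1.960, so margin of error = 1.960 × 2.3645 = 4.6344.
Difference in means = 144.9 − 141.8 = 3.1000.
3.1000 ± 4.6344 → (-1.53, 7.73).

(-1.53, 7.73)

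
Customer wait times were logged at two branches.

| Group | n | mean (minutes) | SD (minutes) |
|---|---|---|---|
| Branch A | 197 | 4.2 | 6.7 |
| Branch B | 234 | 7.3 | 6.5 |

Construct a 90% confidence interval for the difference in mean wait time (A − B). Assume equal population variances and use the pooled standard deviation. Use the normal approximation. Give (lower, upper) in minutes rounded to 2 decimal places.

(-4.15, -2.05)

s_p = √[((n₁−1)s₁² + (n₂−1)s₂²)/(n₁+n₂−2)] = √[(196·6.7² + 233·6.5²)/429] = 6.5921.
SE = 6.5921·√(1/197 + 1/234) = 0.6374.
With z* = 1.645, margin = 1.645 × 0.6374 = 1.0485.
x̄₁ − x̄₂ = 4.2 − 7.3 = -3.1000; interval -3.1000 ± 1.0485 = (-4.15, -2.05).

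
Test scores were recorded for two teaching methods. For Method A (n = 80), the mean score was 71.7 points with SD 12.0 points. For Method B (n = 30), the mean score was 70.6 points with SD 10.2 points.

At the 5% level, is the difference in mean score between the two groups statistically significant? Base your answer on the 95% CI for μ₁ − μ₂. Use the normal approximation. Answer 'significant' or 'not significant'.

not significant

Per-group SEs: s₁/√n₁ = 12.0/√80 = 1.3416, s₂/√n₂ = 10.2/√30 = 1.8623.
Unpooled SE of the difference: √(1.79989056 + 3.46816129) = 2.2952.
Margin of error = z* · SE = 1.960 × 2.2952 = 4.4986.
x̄₁ − x̄₂ = 71.7 − 70.6 = 1.1000.
CI: 1.1000 ± 4.4986 = (-3.3986, 5.5986).
The interval (-3.3986, 5.5986) contains 0, so the difference is not significant.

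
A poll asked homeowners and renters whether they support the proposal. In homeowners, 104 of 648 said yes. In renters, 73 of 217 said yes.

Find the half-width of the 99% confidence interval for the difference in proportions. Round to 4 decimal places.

0.0906

First, p̂₁ = 104/648 = 0.1605; p̂₂ = 73/217 = 0.3364.
The two standard errors are √(0.1605×0.8395/648) = 0.01442 and √(0.3364×0.6636/217) = 0.03207.
Because the samples are independent, SE_diff = √(0.01442² + 0.03207²) = 0.03516.
Using z* = 2.576 for 99%, ME = 2.576 × 0.03516 = 0.09057.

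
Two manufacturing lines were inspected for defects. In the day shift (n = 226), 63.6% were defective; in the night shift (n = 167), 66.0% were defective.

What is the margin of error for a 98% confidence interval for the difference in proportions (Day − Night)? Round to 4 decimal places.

Each SE is √(p̂(1−p̂)/n): √(0.6360·0.3640/226) = 0.03201 and √(0.6600·0.3400/167) = 0.03666.
SE(p̂₁ − p̂₂) = √(SE₁² + SE₂²) = √(0.0010246401 + 0.0013439556) = 0.04867, since the two samples are independent.
At 98% confidence z* = 2.326; margin = 2.326 × 0.04867 = 0.11321.

0.1132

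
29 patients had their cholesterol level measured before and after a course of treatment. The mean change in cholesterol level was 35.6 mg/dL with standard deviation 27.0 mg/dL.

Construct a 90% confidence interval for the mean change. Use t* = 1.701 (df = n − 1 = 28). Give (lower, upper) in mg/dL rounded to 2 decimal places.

This is a matched-pairs design, so SE = s_d/√n = 27.0/√29 = 5.0138.
Margin = 1.701 × 5.0138 = 8.5285; the interval is 35.6 ± 8.5285 = (27.07, 44.13).

(27.07, 44.13)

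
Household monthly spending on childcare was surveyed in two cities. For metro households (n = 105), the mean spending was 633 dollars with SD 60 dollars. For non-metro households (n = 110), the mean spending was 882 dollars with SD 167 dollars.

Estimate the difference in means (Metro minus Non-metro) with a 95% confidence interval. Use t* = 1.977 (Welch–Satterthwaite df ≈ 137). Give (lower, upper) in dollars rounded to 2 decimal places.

SE₁ = s₁/√n₁ = 60/√105 = 5.8554; SE₂ = 167/√110 = 15.9228.
Independent samples, unequal variances: SE_diff = √(SE₁² + SE₂²) = √(34.28570916 + 253.53555984) = 16.9653.
t* = 1.977, so margin of error = 1.977 × 16.9653 = 33.5404.
Difference in means = 633 − 882 = -249.0000.
-249.0000 ± 33.5404 → (-282.54, -215.46).

(-282.54, -215.46)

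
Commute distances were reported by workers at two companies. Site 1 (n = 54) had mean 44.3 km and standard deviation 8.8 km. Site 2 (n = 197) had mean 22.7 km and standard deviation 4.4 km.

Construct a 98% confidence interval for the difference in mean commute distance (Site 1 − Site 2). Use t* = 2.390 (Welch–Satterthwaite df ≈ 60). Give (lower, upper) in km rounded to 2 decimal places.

SE₁ = s₁/√n₁ = 8.8/√54 = 1.1975; SE₂ = 4.4/√197 = 0.3135.
Independent samples, unequal variances: SE_diff = √(SE₁² + SE₂²) = √(1.43400625 + 0.09828225) = 1.2379.
t* = 2.390, so margin of error = 2.390 × 1.2379 = 2.9586.
Difference in means = 44.3 − 22.7 = 21.6000.
21.6000 ± 2.9586 → (18.64, 24.56).

(18.64, 24.56)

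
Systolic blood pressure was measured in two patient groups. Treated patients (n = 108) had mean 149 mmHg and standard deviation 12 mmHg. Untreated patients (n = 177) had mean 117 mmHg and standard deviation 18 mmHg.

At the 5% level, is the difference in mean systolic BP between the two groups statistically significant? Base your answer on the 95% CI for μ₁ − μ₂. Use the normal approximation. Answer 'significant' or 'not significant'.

significant

Per-group SEs: s₁/√n₁ = 12/√108 = 1.1547, s₂/√n₂ = 18/√177 = 1.3530.
Unpooled SE of the difference: √(1.33333209 + 1.830609) = 1.7787.
Margin of error = z* · SE = 1.960 × 1.7787 = 3.4863.
x̄₁ − x̄₂ = 149 − 117 = 32.0000.
CI: 32.0000 ± 3.4863 = (28.5137, 35.4863).
The interval (28.5137, 35.4863) does not contain 0, so the difference is significant.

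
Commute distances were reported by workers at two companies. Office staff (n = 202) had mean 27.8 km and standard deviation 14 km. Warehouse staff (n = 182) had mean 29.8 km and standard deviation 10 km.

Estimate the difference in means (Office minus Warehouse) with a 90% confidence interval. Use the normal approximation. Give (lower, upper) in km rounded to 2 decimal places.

SE₁ = s₁/√n₁ = 14/√202 = 0.9850; SE₂ = 10/√182 = 0.7412.
Independent samples, unequal variances: SE_diff = √(SE₁² + SE₂²) = √(0.970225 + 0.54937744) = 1.2327.
z* = 1.645, so margin of error = 1.645 × 1.2327 = 2.0278.
Difference in means = 27.8 − 29.8 = -2.0000.
-2.0000 ± 2.0278 → (-4.03, 0.03).

(-4.03, 0.03)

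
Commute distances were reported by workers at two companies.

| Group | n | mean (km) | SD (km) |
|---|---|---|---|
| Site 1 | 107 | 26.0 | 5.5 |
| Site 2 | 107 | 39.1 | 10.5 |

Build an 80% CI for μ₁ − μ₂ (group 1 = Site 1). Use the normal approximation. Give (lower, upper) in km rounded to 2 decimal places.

Per-group SEs: s₁/√n₁ = 5.5/√107 = 0.5317, s₂/√n₂ = 10.5/√107 = 1.0151.
Unpooled SE of the difference: √(0.28270489 + 1.03042801) = 1.1459.
Margin of error = z* · SE = 1.282 × 1.1459 = 1.4690.
x̄₁ − x̄₂ = 26.0 − 39.1 = -13.1000.
CI: -13.1000 ± 1.4690 = (-14.57, -11.63).

(-14.57, -11.63)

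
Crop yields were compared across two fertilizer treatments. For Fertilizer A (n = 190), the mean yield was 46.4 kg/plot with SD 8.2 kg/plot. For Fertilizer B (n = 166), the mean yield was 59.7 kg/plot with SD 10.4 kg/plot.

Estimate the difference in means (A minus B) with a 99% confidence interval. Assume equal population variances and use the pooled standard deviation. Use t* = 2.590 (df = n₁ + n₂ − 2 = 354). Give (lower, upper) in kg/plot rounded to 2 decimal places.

s_p = √[((n₁−1)s₁² + (n₂−1)s₂²)/(n₁+n₂−2)] = √[(189·8.2² + 165·10.4²)/354] = 9.2905.
SE = 9.2905·√(1/190 + 1/166) = 0.9870.
With t* = 2.590, margin = 2.590 × 0.9870 = 2.5563.
x̄₁ − x̄₂ = 46.4 − 59.7 = -13.3000; interval -13.3000 ± 2.5563 = (-15.86, -10.74).

(-15.86, -10.74)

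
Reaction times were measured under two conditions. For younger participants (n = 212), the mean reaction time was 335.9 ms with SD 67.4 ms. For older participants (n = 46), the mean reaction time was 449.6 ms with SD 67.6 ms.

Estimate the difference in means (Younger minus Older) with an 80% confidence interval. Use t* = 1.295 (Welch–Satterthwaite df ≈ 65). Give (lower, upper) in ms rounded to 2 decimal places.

(-127.93, -99.47)

SE₁ = s₁/√n₁ = 67.4/√212 = 4.6291; SE₂ = 67.6/√46 = 9.9671.
Independent samples, unequal variances: SE_diff = √(SE₁² + SE₂²) = √(21.42856681 + 99.34308241) = 10.9896.
t* = 1.295, so margin of error = 1.295 × 10.9896 = 14.2315.
Difference in means = 335.9 − 449.6 = -113.7000.
-113.7000 ± 14.2315 → (-127.93, -99.47).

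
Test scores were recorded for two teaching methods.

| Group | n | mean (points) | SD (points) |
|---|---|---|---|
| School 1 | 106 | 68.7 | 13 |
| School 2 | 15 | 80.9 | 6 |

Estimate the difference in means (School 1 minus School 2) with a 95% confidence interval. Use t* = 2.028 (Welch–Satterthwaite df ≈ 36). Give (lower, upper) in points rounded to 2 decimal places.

SE₁ = s₁/√n₁ = 13/√106 = 1.2627; SE₂ = 6/√15 = 1.5492.
Independent samples, unequal variances: SE_diff = √(SE₁² + SE₂²) = √(1.59441129 + 2.40002064) = 1.9986.
t* = 2.028, so margin of error = 2.028 × 1.9986 = 4.0532.
Difference in means = 68.7 − 80.9 = -12.2000.
-12.2000 ± 4.0532 → (-16.25, -8.15).

(-16.25, -8.15)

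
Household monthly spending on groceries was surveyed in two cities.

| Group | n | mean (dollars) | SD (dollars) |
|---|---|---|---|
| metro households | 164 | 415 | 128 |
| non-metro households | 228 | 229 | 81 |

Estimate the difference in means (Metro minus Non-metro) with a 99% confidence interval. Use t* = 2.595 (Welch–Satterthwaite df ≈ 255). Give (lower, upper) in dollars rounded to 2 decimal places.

(156.56, 215.44)

SE₁ = s₁/√n₁ = 128/√164 = 9.9951; SE₂ = 81/√228 = 5.3644.
Independent samples, unequal variances: SE_diff = √(SE₁² + SE₂²) = √(99.90202401 + 28.77678736) = 11.3437.
t* = 2.595, so margin of error = 2.595 × 11.3437 = 29.4369.
Difference in means = 415 − 229 = 186.0000.
186.0000 ± 29.4369 → (156.56, 215.44).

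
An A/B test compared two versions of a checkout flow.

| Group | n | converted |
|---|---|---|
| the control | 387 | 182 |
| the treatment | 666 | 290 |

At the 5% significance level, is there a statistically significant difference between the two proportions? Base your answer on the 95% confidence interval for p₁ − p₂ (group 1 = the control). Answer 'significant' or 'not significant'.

not significant

Sample proportions: 182/387 = 0.4703, 290/666 = 0.4354.
Each SE is √(p̂(1−p̂)/n): √(0.4703·0.5297/387) = 0.02537 and √(0.4354·0.5646/666) = 0.01921.
SE(p̂₁ − p̂₂) = √(SE₁² + SE₂²) = √(0.0006436369 + 0.0003690241) = 0.03182, since the two samples are independent.
At 95% confidence z* = 1.960; margin = 1.960 × 0.03182 = 0.06237.
The difference is 0.4703 − 0.4354 = 0.0349, so the interval is 0.0349 ± 0.06237 = (-0.02747, 0.09727).
The interval (-0.02747, 0.09727) contains 0, so the difference is not significant.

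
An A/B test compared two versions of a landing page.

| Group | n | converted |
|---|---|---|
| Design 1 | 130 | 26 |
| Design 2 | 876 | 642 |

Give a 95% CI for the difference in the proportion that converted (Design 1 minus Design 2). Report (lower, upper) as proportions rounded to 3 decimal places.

(-0.608, -0.458)

Sample proportions: 26/130 = 0.2000, 642/876 = 0.7329.
Each SE is √(p̂(1−p̂)/n): √(0.2000·0.8000/130) = 0.03508 and √(0.7329·0.2671/876) = 0.01495.
SE(p̂₁ − p̂₂) = √(SE₁² + SE₂²) = √(0.0012306064 + 0.0002235025) = 0.03813, since the two samples are independent.
At 95% confidence z* = 1.960; margin = 1.960 × 0.03813 = 0.07473.
The difference is 0.2000 − 0.7329 = -0.5329, so the interval is -0.5329 ± 0.07473 = (-0.608, -0.458).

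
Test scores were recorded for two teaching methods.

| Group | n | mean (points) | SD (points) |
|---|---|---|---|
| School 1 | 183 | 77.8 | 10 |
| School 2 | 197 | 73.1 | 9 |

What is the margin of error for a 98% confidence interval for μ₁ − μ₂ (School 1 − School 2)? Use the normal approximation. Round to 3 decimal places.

2.276

SE₁ = s₁/√n₁ = 10/√183 = 0.7392; SE₂ = 9/√197 = 0.6412.
Independent samples, unequal variances: SE_diff = √(SE₁² + SE₂²) = √(0.54641664 + 0.41113744) = 0.9785.
z* = 2.326, so margin of error = 2.326 × 0.9785 = 2.2760.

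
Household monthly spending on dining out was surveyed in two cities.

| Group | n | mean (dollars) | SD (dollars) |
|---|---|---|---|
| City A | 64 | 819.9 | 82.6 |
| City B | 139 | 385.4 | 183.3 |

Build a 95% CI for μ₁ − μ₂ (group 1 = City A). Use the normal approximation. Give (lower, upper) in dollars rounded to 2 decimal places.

(397.92, 471.08)

Per-group SEs: s₁/√n₁ = 82.6/√64 = 10.3250, s₂/√n₂ = 183.3/√139 = 15.5473.
Unpooled SE of the difference: √(106.605625 + 241.71853729) = 18.6634.
Margin of error = z* · SE = 1.960 × 18.6634 = 36.5803.
x̄₁ − x̄₂ = 819.9 − 385.4 = 434.5000.
CI: 434.5000 ± 36.5803 = (397.92, 471.08).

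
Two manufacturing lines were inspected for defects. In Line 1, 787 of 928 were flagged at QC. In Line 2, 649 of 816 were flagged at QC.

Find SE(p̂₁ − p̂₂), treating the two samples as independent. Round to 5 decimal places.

0.01839

Sample proportions: 787/928 = 0.8481, 649/816 = 0.7953.
Each SE is √(p̂(1−p̂)/n): √(0.8481·0.1519/928) = 0.01178 and √(0.7953·0.2047/816) = 0.01412.
SE(p̂₁ − p̂₂) = √(SE₁² + SE₂²) = √(0.0001387684 + 0.0001993744) = 0.01839, since the two samples are independent.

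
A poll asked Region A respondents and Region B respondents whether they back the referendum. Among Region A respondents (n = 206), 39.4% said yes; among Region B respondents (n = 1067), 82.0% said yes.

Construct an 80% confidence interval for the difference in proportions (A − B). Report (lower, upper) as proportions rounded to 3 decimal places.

SE₁ = √(p̂₁(1−p̂₁)/n₁) = √(0.3940·0.6060/206) = 0.03404; SE₂ = √(0.8200·0.1800/1067) = 0.01176.
Independent samples: SE of the difference = √(SE₁² + SE₂²) = √(0.0011587216 + 0.0001382976) = 0.03601.
z* for 80% confidence is 1.282, so the margin of error is 1.282 × 0.03601 = 0.04616.
Point estimate p̂₁ − p̂₂ = 0.3940 − 0.8200 = -0.4260.
-0.4260 ± 0.04616 → (-0.472, -0.380).

(-0.472, -0.380)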